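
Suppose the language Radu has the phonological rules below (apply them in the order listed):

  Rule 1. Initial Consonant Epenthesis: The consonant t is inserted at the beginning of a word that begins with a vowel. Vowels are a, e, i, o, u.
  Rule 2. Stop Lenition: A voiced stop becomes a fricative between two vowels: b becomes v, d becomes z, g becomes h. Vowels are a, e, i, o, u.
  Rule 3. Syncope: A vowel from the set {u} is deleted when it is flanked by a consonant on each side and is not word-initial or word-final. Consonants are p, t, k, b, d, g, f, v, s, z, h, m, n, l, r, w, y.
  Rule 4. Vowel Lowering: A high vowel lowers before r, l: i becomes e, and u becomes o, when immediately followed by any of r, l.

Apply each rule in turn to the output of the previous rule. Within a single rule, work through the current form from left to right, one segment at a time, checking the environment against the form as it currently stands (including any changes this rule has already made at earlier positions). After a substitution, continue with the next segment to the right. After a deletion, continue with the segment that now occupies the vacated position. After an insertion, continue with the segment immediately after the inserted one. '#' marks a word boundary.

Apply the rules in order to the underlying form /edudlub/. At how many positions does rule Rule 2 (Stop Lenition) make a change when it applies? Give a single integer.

Rule 1 Initial Consonant Epenthesis: [edudlub] → [tedudlub]
Rule 2 Stop Lenition: [tedudlub] → [tezudlub]
Rule 3 Syncope: [tezudlub] → [tezdlb]
Rule 4 Vowel Lowering: no change — [tezdlb]
Rule Rule 2 changed 1 position(s).

1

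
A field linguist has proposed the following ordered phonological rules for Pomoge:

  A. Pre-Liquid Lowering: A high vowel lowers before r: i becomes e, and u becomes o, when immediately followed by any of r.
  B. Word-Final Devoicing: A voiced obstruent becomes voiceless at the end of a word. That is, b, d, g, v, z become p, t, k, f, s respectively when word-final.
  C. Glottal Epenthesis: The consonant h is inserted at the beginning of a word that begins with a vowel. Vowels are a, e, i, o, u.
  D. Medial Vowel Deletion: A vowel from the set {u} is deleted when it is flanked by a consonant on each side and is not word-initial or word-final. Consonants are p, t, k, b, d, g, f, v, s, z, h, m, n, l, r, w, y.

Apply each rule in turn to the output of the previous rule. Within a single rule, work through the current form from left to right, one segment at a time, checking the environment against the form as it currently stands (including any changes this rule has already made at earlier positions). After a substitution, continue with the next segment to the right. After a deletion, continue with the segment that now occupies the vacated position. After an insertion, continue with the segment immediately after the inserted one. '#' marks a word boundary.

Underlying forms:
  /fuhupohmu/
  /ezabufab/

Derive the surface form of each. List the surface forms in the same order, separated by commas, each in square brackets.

[fhpohmu], [hezabfap]

/fuhupohmu/:
  A Pre-Liquid Lowering: no change — [fuhupohmu]
  B Word-Final Devoicing: no change — [fuhupohmu]
  C Glottal Epenthesis: no change — [fuhupohmu]
  D Medial Vowel Deletion: [fuhupohmu] → [fhpohmu]
/ezabufab/:
  A Pre-Liquid Lowering: no change — [ezabufab]
  B Word-Final Devoicing: [ezabufab] → [ezabufap]
  C Glottal Epenthesis: [ezabufap] → [hezabufap]
  D Medial Vowel Deletion: [hezabufap] → [hezabfap]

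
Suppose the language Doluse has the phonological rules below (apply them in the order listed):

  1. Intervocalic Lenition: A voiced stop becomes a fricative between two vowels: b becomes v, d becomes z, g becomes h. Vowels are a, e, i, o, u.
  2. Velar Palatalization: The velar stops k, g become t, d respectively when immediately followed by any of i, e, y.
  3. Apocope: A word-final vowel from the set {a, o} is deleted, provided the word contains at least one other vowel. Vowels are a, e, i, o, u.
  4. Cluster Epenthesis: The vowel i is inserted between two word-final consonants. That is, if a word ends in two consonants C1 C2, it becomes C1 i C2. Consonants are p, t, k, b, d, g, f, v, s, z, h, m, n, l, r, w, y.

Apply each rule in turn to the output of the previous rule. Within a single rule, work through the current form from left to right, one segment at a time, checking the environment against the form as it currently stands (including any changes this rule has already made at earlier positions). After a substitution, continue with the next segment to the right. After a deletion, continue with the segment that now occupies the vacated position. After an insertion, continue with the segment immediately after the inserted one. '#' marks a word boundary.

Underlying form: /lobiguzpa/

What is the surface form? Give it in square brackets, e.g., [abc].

[lovihuzip]

1 Intervocalic Lenition: [lobiguzpa] → [lovihuzpa]
2 Velar Palatalization: no change — [lovihuzpa]
3 Apocope: [lovihuzpa] → [lovihuzp]
4 Cluster Epenthesis: [lovihuzp] → [lovihuzip]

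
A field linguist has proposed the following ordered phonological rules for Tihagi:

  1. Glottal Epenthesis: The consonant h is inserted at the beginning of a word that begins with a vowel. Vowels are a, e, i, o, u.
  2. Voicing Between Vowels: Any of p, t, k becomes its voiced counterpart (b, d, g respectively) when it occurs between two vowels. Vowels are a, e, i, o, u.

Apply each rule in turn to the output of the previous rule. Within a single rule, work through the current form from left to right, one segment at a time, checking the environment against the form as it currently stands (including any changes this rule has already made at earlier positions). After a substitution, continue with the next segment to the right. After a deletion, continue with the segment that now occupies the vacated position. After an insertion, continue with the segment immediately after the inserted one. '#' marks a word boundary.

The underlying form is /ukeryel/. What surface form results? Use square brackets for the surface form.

1 Glottal Epenthesis: [ukeryel] → [hukeryel]
2 Voicing Between Vowels: [hukeryel] → [hugeryel]

[hugeryel]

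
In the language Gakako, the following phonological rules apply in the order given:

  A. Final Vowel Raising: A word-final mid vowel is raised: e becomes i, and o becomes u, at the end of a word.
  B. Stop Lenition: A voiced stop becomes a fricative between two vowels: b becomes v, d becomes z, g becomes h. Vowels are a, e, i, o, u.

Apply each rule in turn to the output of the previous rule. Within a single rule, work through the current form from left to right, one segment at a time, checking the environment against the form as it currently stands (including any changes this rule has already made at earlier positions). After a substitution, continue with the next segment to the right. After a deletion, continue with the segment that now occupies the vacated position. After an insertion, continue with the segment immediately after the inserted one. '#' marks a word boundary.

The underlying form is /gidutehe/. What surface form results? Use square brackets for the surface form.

[gizutehi]

A Final Vowel Raising: [gidutehe] → [gidutehi]
B Stop Lenition: [gidutehi] → [gizutehi]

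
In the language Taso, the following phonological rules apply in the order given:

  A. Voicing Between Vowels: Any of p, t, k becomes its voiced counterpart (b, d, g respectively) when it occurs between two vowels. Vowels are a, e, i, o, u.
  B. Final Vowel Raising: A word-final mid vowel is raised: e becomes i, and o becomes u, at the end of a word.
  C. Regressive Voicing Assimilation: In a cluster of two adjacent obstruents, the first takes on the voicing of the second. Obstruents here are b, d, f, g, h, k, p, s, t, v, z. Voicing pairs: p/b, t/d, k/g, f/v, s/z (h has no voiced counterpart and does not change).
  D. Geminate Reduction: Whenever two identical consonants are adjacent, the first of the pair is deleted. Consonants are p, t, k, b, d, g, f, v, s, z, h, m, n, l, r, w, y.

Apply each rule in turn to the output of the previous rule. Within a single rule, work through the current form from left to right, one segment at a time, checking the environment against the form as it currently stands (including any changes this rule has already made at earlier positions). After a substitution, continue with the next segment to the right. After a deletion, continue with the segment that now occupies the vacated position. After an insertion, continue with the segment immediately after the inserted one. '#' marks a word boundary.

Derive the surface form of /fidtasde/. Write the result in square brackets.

A Voicing Between Vowels: no change — [fidtasde]
B Final Vowel Raising: [fidtasde] → [fidtasdi]
C Regressive Voicing Assimilation: [fidtasdi] → [fittazdi]
D Geminate Reduction: [fittazdi] → [fitazdi]

[fitazdi]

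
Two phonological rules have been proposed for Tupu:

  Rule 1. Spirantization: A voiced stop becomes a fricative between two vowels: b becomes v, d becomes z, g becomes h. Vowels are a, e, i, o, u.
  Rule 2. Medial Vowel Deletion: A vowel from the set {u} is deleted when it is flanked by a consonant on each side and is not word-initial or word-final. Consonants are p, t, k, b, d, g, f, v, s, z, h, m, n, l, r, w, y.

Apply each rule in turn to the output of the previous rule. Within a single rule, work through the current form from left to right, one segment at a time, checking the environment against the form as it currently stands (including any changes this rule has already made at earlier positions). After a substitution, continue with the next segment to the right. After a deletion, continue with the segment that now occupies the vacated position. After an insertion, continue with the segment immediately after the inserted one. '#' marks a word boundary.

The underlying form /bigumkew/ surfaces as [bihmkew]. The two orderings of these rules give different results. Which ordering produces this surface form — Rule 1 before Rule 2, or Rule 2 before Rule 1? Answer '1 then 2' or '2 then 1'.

Order 1 then 2:
  1 Spirantization: [bigumkew] → [bihumkew]
  2 Medial Vowel Deletion: [bihumkew] → [bihmkew]
  result: [bihmkew]
Order 2 then 1:
  2 Medial Vowel Deletion: [bigumkew] → [bigmkew]
  1 Spirantization: no change — [bigmkew]
  result: [bigmkew]

1 then 2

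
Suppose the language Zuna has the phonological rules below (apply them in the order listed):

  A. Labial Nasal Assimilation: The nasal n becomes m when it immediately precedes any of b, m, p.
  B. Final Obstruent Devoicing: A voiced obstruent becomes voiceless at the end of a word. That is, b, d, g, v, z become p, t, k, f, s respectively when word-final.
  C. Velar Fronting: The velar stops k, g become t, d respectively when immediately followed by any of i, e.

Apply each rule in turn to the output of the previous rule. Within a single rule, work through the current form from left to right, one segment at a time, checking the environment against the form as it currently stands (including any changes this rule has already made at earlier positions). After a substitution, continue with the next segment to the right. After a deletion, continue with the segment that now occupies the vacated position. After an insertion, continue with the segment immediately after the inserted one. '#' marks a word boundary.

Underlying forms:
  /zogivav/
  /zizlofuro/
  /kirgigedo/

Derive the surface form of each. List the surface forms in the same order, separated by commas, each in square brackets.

[zodivaf], [zizlofuro], [tirdidedo]

/zogivav/:
  A Labial Nasal Assimilation: no change — [zogivav]
  B Final Obstruent Devoicing: [zogivav] → [zogivaf]
  C Velar Fronting: [zogivaf] → [zodivaf]
/zizlofuro/:
  A Labial Nasal Assimilation: no change — [zizlofuro]
  B Final Obstruent Devoicing: no change — [zizlofuro]
  C Velar Fronting: no change — [zizlofuro]
/kirgigedo/:
  A Labial Nasal Assimilation: no change — [kirgigedo]
  B Final Obstruent Devoicing: no change — [kirgigedo]
  C Velar Fronting: [kirgigedo] → [tirdidedo]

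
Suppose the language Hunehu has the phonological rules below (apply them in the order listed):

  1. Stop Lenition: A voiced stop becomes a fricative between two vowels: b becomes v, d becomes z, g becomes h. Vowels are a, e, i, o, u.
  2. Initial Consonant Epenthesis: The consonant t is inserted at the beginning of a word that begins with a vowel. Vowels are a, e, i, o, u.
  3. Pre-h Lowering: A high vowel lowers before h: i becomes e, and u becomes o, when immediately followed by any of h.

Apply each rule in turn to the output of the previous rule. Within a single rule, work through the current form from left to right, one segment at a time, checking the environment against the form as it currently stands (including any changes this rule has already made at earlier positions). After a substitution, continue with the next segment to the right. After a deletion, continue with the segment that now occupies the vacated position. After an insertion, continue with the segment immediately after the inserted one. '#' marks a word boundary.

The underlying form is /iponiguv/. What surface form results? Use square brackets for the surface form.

[tiponehuv]

1 Stop Lenition: [iponiguv] → [iponihuv]
2 Initial Consonant Epenthesis: [iponihuv] → [tiponihuv]
3 Pre-h Lowering: [tiponihuv] → [tiponehuv]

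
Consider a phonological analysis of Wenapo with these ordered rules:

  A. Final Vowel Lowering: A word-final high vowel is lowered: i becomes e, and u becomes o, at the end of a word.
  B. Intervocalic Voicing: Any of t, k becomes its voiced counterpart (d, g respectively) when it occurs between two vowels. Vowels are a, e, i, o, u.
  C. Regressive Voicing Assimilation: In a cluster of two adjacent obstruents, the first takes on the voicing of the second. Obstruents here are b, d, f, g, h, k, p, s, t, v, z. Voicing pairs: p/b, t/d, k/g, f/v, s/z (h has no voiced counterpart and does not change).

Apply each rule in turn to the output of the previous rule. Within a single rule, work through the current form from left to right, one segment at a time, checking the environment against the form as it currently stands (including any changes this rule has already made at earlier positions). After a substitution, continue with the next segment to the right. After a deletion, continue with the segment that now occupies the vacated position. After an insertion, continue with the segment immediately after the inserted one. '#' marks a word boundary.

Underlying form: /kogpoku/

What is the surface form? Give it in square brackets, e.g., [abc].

[kokpogo]

A Final Vowel Lowering: [kogpoku] → [kogpoko]
B Intervocalic Voicing: [kogpoko] → [kogpogo]
C Regressive Voicing Assimilation: [kogpogo] → [kokpogo]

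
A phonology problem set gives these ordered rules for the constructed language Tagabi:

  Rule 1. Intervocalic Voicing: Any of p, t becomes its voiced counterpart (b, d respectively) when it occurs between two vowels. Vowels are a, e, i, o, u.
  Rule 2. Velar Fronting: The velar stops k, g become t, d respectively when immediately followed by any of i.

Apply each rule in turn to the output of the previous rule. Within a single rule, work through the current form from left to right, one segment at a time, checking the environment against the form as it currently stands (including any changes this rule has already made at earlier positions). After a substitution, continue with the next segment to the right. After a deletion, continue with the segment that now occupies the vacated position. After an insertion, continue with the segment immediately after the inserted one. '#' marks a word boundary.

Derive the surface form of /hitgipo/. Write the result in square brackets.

Rule 1 Intervocalic Voicing: [hitgipo] → [hitgibo]
Rule 2 Velar Fronting: [hitgibo] → [hitdibo]

[hitdibo]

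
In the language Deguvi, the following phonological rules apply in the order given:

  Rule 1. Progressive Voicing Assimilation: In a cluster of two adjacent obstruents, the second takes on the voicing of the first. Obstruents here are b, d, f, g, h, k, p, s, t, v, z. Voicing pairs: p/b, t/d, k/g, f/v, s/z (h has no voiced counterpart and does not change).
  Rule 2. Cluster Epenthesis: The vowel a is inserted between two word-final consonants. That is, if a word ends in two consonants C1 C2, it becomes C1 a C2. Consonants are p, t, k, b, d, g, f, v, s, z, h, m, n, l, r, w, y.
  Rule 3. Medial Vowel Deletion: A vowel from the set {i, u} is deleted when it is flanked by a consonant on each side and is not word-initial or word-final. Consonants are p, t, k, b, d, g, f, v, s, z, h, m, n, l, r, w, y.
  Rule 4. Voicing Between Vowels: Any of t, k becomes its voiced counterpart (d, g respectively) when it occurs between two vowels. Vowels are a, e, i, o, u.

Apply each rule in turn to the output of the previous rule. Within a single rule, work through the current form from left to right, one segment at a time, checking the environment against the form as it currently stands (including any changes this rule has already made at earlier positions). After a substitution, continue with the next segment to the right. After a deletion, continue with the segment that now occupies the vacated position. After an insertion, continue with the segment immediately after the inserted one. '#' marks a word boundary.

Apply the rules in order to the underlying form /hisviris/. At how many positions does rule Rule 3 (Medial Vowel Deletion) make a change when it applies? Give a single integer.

Rule 1 Progressive Voicing Assimilation: [hisviris] → [hisfiris]
Rule 2 Cluster Epenthesis: no change — [hisfiris]
Rule 3 Medial Vowel Deletion: [hisfiris] → [hsfrs]
Rule 4 Voicing Between Vowels: no change — [hsfrs]
Rule Rule 3 changed 3 position(s).

3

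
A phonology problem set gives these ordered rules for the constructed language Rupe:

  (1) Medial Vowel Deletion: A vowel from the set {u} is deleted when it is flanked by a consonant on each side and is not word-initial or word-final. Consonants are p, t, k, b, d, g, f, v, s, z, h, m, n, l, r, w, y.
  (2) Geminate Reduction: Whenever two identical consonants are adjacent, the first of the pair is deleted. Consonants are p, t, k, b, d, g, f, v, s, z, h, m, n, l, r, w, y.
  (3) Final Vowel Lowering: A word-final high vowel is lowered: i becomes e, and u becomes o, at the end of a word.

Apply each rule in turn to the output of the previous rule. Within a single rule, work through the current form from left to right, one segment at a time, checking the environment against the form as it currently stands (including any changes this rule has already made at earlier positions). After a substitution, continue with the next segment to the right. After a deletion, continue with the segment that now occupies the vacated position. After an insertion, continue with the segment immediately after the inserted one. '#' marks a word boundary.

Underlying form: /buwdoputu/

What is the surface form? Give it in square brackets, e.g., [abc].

[bwdopto]

(1) Medial Vowel Deletion: [buwdoputu] → [bwdoptu]
(2) Geminate Reduction: no change — [bwdoptu]
(3) Final Vowel Lowering: [bwdoptu] → [bwdopto]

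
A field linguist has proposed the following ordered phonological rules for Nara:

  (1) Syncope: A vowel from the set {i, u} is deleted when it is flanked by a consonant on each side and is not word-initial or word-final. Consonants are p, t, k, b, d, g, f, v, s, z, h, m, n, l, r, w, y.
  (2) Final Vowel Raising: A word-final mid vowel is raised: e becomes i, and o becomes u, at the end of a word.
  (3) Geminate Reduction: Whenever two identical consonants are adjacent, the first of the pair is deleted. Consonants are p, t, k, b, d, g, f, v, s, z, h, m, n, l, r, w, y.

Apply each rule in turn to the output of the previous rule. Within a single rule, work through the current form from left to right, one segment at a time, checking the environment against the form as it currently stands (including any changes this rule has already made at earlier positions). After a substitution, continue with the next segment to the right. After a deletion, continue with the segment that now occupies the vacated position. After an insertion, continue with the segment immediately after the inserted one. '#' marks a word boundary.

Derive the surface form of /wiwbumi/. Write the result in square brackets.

(1) Syncope: [wiwbumi] → [wwbmi]
(2) Final Vowel Raising: no change — [wwbmi]
(3) Geminate Reduction: [wwbmi] → [wbmi]

[wbmi]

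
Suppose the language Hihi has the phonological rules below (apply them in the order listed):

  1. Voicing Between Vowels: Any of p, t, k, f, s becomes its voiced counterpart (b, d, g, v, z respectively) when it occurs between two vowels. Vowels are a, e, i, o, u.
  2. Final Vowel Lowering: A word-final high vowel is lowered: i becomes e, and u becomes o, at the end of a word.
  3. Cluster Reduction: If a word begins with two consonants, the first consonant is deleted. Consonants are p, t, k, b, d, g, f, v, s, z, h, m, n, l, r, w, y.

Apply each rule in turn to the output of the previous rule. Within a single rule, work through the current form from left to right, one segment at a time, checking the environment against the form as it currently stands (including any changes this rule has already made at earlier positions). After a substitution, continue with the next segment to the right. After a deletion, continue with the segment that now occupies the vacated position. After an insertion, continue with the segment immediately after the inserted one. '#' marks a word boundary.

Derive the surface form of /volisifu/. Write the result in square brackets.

[volizivo]

1 Voicing Between Vowels: [volisifu] → [volizivu]
2 Final Vowel Lowering: [volizivu] → [volizivo]
3 Cluster Reduction: no change — [volizivo]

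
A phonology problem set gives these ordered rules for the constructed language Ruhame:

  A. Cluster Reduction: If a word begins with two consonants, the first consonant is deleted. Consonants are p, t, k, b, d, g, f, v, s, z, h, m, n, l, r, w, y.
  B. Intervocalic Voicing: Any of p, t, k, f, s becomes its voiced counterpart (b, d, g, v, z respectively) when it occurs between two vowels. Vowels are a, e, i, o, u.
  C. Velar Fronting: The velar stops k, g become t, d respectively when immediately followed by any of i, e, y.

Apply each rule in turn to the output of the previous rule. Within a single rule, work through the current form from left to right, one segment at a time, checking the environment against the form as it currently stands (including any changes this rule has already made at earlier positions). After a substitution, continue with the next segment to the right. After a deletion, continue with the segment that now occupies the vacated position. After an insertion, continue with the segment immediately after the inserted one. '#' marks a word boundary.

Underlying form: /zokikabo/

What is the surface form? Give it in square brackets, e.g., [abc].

[zodigabo]

A Cluster Reduction: no change — [zokikabo]
B Intervocalic Voicing: [zokikabo] → [zogigabo]
C Velar Fronting: [zogigabo] → [zodigabo]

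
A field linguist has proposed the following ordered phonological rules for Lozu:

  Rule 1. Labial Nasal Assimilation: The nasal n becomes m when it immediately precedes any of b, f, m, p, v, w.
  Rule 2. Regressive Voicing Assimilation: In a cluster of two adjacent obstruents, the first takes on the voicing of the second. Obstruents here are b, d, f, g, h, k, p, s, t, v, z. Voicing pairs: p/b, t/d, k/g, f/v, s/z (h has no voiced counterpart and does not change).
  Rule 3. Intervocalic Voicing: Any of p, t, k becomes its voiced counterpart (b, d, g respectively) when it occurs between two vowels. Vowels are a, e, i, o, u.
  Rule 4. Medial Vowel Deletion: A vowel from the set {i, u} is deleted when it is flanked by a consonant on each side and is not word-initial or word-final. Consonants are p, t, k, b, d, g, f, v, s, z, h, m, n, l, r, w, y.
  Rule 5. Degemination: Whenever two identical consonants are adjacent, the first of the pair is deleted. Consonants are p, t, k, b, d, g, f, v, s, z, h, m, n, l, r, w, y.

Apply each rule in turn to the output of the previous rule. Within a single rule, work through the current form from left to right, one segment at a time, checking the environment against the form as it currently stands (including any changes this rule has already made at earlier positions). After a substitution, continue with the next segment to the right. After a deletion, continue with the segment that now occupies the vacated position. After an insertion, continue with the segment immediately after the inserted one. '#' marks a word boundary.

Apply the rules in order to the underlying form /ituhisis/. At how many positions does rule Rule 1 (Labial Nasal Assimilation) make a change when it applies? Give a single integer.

0

Rule 1 Labial Nasal Assimilation: no change — [ituhisis]
Rule 2 Regressive Voicing Assimilation: no change — [ituhisis]
Rule 3 Intervocalic Voicing: [ituhisis] → [iduhisis]
Rule 4 Medial Vowel Deletion: [iduhisis] → [idhss]
Rule 5 Degemination: [idhss] → [idhs]
Rule Rule 1 changed 0 position(s).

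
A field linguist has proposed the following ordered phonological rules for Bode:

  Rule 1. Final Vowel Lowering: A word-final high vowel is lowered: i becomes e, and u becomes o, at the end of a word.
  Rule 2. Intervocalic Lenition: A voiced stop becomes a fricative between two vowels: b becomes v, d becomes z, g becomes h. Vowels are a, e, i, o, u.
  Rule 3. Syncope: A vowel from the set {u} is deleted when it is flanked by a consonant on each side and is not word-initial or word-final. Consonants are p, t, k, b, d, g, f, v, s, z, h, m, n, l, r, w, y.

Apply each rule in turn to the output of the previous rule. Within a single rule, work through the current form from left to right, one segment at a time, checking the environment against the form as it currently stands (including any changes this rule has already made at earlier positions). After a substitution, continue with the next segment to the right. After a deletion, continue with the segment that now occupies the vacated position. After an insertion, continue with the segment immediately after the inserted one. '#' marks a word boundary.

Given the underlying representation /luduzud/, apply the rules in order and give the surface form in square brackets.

[lzzd]

Rule 1 Final Vowel Lowering: no change — [luduzud]
Rule 2 Intervocalic Lenition: [luduzud] → [luzuzud]
Rule 3 Syncope: [luzuzud] → [lzzd]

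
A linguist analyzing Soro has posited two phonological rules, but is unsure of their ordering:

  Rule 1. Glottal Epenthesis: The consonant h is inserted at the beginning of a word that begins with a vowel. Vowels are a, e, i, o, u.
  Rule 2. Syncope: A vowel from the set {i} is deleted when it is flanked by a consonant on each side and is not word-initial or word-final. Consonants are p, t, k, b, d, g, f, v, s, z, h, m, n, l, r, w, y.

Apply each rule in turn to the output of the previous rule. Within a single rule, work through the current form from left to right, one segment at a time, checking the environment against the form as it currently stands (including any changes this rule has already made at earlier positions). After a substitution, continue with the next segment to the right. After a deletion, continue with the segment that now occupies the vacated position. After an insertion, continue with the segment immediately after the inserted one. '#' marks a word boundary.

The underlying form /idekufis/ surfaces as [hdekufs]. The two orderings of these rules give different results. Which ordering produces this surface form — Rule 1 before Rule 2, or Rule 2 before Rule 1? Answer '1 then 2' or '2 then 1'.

Order 1 then 2:
  1 Glottal Epenthesis: [idekufis] → [hidekufis]
  2 Syncope: [hidekufis] → [hdekufs]
  result: [hdekufs]
Order 2 then 1:
  2 Syncope: [idekufis] → [idekufs]
  1 Glottal Epenthesis: [idekufs] → [hidekufs]
  result: [hidekufs]

1 then 2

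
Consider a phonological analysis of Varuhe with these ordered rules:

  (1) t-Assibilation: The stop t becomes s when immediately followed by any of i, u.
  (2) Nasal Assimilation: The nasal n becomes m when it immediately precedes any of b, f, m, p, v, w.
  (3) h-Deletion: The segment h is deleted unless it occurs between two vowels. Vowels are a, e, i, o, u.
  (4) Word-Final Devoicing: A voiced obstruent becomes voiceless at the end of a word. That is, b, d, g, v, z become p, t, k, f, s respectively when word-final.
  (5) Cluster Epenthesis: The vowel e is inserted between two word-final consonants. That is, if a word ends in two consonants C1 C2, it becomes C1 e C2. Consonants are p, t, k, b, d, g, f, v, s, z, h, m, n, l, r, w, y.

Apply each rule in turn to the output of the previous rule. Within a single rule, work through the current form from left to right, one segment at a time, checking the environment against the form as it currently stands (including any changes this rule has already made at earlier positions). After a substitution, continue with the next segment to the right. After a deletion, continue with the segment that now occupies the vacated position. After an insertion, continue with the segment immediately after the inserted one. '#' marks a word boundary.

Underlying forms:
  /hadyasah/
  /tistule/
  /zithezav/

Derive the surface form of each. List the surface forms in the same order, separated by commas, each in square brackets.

/hadyasah/:
  (1) t-Assibilation: no change — [hadyasah]
  (2) Nasal Assimilation: no change — [hadyasah]
  (3) h-Deletion: [hadyasah] → [adyasa]
  (4) Word-Final Devoicing: no change — [adyasa]
  (5) Cluster Epenthesis: no change — [adyasa]
/tistule/:
  (1) t-Assibilation: [tistule] → [sissule]
  (2) Nasal Assimilation: no change — [sissule]
  (3) h-Deletion: no change — [sissule]
  (4) Word-Final Devoicing: no change — [sissule]
  (5) Cluster Epenthesis: no change — [sissule]
/zithezav/:
  (1) t-Assibilation: no change — [zithezav]
  (2) Nasal Assimilation: no change — [zithezav]
  (3) h-Deletion: [zithezav] → [zitezav]
  (4) Word-Final Devoicing: [zitezav] → [zitezaf]
  (5) Cluster Epenthesis: no change — [zitezaf]

[adyasa], [sissule], [zitezaf]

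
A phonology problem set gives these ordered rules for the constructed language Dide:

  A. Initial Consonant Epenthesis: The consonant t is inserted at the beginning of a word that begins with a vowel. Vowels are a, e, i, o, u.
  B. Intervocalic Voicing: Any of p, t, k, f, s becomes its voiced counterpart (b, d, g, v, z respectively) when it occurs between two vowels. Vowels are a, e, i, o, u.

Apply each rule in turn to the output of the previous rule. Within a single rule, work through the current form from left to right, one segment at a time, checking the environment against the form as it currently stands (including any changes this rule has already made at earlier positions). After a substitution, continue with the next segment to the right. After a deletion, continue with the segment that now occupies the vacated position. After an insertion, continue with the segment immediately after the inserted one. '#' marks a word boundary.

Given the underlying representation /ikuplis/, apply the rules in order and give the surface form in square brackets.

[tiguplis]

A Initial Consonant Epenthesis: [ikuplis] → [tikuplis]
B Intervocalic Voicing: [tikuplis] → [tiguplis]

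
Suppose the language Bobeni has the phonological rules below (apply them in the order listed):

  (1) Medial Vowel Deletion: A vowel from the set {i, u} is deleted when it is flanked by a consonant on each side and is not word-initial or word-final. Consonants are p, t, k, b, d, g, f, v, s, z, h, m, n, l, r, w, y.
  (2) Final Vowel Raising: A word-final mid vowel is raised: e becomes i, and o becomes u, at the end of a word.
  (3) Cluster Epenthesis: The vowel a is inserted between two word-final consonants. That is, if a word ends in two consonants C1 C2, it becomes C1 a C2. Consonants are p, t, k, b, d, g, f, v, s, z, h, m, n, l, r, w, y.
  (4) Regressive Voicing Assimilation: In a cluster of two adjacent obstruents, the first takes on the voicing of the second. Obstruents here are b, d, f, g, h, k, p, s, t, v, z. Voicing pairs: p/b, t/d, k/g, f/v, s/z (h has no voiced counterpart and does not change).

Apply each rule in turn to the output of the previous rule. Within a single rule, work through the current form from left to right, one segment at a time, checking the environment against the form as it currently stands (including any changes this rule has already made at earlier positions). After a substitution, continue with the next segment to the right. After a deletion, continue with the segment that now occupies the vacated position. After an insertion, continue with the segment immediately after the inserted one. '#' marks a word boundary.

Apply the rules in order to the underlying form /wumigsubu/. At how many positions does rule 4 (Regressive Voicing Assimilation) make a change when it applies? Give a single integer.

2

(1) Medial Vowel Deletion: [wumigsubu] → [wmgsbu]
(2) Final Vowel Raising: no change — [wmgsbu]
(3) Cluster Epenthesis: no change — [wmgsbu]
(4) Regressive Voicing Assimilation: [wmgsbu] → [wmkzbu]
Rule 4 changed 2 position(s).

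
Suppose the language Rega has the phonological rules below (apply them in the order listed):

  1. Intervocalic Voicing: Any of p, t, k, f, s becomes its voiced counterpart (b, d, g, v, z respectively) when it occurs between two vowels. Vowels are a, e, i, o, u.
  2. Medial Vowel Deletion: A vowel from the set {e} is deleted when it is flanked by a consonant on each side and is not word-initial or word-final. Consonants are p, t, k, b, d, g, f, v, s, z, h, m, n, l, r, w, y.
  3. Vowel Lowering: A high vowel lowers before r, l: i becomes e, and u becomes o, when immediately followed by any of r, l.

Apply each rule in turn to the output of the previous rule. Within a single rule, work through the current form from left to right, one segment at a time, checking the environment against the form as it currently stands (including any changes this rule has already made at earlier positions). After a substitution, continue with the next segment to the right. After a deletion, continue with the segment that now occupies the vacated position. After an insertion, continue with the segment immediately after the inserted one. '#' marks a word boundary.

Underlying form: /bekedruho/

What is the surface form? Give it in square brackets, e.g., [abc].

1 Intervocalic Voicing: [bekedruho] → [begedruho]
2 Medial Vowel Deletion: [begedruho] → [bgdruho]
3 Vowel Lowering: no change — [bgdruho]

[bgdruho]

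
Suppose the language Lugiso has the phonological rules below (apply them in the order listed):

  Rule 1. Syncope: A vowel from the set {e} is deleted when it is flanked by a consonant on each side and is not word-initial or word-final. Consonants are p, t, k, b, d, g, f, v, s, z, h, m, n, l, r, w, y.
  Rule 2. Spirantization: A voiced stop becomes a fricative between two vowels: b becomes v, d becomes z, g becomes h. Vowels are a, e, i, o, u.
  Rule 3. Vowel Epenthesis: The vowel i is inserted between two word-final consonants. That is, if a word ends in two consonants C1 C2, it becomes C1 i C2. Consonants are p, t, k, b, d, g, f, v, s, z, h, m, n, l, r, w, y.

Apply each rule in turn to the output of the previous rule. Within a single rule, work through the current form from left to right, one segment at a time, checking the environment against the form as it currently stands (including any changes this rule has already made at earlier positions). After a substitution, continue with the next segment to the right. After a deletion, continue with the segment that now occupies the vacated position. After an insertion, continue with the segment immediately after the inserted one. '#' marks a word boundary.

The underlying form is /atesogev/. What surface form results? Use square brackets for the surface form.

Rule 1 Syncope: [atesogev] → [atsogv]
Rule 2 Spirantization: no change — [atsogv]
Rule 3 Vowel Epenthesis: [atsogv] → [atsogiv]

[atsogiv]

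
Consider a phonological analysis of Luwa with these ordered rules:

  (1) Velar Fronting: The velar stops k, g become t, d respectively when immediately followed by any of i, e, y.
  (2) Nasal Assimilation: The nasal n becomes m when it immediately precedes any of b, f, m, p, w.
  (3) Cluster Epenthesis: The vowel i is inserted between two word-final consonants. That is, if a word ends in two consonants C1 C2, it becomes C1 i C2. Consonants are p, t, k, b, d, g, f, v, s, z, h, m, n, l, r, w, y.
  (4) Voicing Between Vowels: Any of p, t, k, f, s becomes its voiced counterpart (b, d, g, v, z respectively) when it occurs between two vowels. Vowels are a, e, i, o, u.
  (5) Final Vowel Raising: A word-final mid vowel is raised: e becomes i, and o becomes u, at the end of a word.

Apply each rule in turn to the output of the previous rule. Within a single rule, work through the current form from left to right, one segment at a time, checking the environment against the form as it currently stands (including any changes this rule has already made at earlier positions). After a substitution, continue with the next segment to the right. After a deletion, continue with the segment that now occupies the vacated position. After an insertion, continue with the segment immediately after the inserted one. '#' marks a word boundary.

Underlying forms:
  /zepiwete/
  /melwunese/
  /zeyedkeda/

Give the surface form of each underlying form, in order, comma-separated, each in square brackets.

[zebiwedi], [melwunezi], [zeyedteda]

/zepiwete/:
  (1) Velar Fronting: no change — [zepiwete]
  (2) Nasal Assimilation: no change — [zepiwete]
  (3) Cluster Epenthesis: no change — [zepiwete]
  (4) Voicing Between Vowels: [zepiwete] → [zebiwede]
  (5) Final Vowel Raising: [zebiwede] → [zebiwedi]
/melwunese/:
  (1) Velar Fronting: no change — [melwunese]
  (2) Nasal Assimilation: no change — [melwunese]
  (3) Cluster Epenthesis: no change — [melwunese]
  (4) Voicing Between Vowels: [melwunese] → [melwuneze]
  (5) Final Vowel Raising: [melwuneze] → [melwunezi]
/zeyedkeda/:
  (1) Velar Fronting: [zeyedkeda] → [zeyedteda]
  (2) Nasal Assimilation: no change — [zeyedteda]
  (3) Cluster Epenthesis: no change — [zeyedteda]
  (4) Voicing Between Vowels: no change — [zeyedteda]
  (5) Final Vowel Raising: no change — [zeyedteda]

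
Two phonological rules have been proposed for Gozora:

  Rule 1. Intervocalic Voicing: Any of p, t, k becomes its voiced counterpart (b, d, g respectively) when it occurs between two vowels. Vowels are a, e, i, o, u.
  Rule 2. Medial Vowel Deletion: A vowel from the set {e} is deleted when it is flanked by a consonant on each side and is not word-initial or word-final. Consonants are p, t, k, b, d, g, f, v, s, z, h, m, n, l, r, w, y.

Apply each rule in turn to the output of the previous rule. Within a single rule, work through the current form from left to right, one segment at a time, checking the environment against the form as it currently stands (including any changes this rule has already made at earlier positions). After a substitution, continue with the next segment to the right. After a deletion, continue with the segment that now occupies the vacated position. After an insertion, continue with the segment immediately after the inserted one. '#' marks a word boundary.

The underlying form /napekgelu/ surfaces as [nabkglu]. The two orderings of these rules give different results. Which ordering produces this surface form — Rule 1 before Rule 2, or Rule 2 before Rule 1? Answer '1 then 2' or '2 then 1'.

1 then 2

Order 1 then 2:
  1 Intervocalic Voicing: [napekgelu] → [nabekgelu]
  2 Medial Vowel Deletion: [nabekgelu] → [nabkglu]
  result: [nabkglu]
Order 2 then 1:
  2 Medial Vowel Deletion: [napekgelu] → [napkglu]
  1 Intervocalic Voicing: no change — [napkglu]
  result: [napkglu]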